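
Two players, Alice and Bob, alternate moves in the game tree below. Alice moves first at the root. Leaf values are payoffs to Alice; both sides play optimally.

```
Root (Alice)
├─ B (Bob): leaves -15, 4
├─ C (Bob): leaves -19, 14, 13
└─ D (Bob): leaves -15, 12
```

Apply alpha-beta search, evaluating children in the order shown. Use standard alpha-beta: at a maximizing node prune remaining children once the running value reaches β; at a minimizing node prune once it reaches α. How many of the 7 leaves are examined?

B [α=-∞,β=+∞]: v=-15
C [α=-15,β=+∞]: v=-19 after child 1 ≤ α → α-cutoff, skip 2
D [α=-15,β=+∞]: v=-15 after child 1 ≤ α → α-cutoff, skip 1
Root [α=-∞,β=+∞]: v=-15
Leaves evaluated: 4 of 7.

4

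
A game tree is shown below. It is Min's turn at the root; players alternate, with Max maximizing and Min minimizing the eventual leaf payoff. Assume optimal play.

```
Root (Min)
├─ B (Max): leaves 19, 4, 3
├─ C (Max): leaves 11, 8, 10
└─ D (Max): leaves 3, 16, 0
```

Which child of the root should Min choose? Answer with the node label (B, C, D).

B (Max): max(19, 4, 3) = 19
C (Max): max(11, 8, 10) = 11
D (Max): max(3, 16, 0) = 16
Root (Min): min(19, 11, 16) = 11
Min picks the child with the lowest value: C (value 11).

C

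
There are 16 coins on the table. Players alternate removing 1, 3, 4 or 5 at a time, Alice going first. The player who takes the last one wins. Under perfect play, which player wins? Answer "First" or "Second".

Compute winning (W) and losing (L) positions by backward induction:
i:   0  1  2  3  4  5  6  7  8  9 10 11 12 13 14 15 16
     L  W  L  W  W  W  W  W  L  W  L  W  W  W  W  W  L
Position 16 is L, so the second player wins.

Second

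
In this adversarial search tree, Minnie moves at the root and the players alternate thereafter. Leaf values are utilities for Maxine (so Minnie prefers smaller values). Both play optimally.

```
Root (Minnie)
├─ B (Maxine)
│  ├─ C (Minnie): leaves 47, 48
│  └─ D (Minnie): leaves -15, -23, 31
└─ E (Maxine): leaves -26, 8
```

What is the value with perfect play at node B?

47

C: min(47, 48) = 47
D: min(-15, -23, 31) = -23
B: max(47, -23) = 47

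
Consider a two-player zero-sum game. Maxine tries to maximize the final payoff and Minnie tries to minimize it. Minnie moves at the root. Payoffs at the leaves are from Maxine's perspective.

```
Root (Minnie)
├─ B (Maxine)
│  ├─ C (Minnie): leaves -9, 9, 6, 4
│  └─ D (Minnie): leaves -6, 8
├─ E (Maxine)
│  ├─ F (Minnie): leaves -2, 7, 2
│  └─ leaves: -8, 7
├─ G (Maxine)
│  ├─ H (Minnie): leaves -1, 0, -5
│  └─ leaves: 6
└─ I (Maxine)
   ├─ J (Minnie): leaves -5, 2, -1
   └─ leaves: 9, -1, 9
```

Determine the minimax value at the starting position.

C (Minnie): min(-9, 9, 6, 4) = -9
D (Minnie): min(-6, 8) = -6
B (Maxine): max(-9, -6) = -6
F (Minnie): min(-2, 7, 2) = -2
E (Maxine): max(-2, -8, 7) = 7
H (Minnie): min(-1, 0, -5) = -5
G (Maxine): max(-5, 6) = 6
J (Minnie): min(-5, 2, -1) = -5
I (Maxine): max(-5, 9, -1, 9) = 9
Root (Minnie): min(-6, 7, 6, 9) = -6

-6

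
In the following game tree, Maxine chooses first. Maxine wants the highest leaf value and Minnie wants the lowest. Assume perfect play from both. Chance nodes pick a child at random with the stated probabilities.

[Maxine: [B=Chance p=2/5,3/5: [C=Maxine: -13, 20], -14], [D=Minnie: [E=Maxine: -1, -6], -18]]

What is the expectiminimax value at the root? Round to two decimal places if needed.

-0.4

C (Maxine): max(-13, 20) = 20
B (Chance): 2/5·20 + 3/5·-14 = -0.4
E (Maxine): max(-1, -6) = -1
D (Minnie): min(-1, -18) = -18
Root (Maxine): max(-0.4, -18) = -0.4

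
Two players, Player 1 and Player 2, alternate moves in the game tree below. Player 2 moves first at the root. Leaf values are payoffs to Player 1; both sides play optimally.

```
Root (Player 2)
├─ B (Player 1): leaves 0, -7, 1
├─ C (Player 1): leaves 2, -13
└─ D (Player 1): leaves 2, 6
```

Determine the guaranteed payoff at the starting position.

B (Player 1): max(0, -7, 1) = 1
C (Player 1): max(2, -13) = 2
D (Player 1): max(2, 6) = 6
Root (Player 2): min(1, 2, 6) = 1

1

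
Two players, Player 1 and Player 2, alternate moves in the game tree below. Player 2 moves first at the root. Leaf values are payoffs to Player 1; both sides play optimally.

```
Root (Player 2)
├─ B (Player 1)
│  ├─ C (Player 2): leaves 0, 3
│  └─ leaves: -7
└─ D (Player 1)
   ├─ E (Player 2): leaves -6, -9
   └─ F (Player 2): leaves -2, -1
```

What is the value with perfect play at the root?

-2

C (Player 2): min(0, 3) = 0
B (Player 1): max(0, -7) = 0
E (Player 2): min(-6, -9) = -9
F (Player 2): min(-2, -1) = -2
D (Player 1): max(-9, -2) = -2
Root (Player 2): min(0, -2) = -2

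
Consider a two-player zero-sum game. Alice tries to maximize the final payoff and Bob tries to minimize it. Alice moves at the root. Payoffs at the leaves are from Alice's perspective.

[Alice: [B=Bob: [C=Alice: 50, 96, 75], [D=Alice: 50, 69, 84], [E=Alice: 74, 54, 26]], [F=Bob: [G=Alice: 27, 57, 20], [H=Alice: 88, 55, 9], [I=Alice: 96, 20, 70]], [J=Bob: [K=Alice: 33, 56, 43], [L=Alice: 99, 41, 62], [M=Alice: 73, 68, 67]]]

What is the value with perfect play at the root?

74

C (Alice): max(50, 96, 75) = 96
D (Alice): max(50, 69, 84) = 84
E (Alice): max(74, 54, 26) = 74
B (Bob): min(96, 84, 74) = 74
G (Alice): max(27, 57, 20) = 57
H (Alice): max(88, 55, 9) = 88
I (Alice): max(96, 20, 70) = 96
F (Bob): min(57, 88, 96) = 57
K (Alice): max(33, 56, 43) = 56
L (Alice): max(99, 41, 62) = 99
M (Alice): max(73, 68, 67) = 73
J (Bob): min(56, 99, 73) = 56
Root (Alice): max(74, 57, 56) = 74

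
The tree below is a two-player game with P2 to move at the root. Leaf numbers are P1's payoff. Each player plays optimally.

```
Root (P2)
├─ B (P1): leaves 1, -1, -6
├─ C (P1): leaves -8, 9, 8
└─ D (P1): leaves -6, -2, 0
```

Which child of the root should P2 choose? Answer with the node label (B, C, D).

D

B (P1): max(1, -1, -6) = 1
C (P1): max(-8, 9, 8) = 9
D (P1): max(-6, -2, 0) = 0
Root (P2): min(1, 9, 0) = 0
P2 picks the child with the lowest value: D (value 0).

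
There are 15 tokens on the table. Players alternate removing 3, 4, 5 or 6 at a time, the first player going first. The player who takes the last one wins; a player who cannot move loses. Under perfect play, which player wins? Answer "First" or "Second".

First

Positions where the player to move wins (W) vs loses (L):
i:   0  1  2  3  4  5  6  7  8  9 10 11 12 13 14 15
     L  L  L  W  W  W  W  W  W  L  L  L  W  W  W  W
Position 15 is W, so the first player wins.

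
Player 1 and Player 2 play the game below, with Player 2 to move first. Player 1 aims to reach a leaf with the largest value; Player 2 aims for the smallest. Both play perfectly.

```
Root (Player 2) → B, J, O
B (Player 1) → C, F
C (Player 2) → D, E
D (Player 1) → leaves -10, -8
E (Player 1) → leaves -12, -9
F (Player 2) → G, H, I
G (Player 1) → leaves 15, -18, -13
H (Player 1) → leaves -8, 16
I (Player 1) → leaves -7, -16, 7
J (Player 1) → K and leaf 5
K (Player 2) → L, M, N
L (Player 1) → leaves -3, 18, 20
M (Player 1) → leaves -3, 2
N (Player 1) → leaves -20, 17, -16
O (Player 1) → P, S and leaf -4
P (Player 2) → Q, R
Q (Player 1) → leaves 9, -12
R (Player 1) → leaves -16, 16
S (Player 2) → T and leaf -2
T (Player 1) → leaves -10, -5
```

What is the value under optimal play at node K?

L: max(-3, 18, 20) = 20
M: max(-3, 2) = 2
N: max(-20, 17, -16) = 17
K: min(20, 2, 17) = 2

2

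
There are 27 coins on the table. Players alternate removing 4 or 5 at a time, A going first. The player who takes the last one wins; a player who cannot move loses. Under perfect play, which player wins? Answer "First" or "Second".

Second

W/L table (W = player to move can force a win):
i:   0  1  2  3  4  5  6  7  8  9 10 11 12 13 14 15 16 17 18 19 20 21 22 23 24 25 26 27
     L  L  L  L  W  W  W  W  W  L  L  L  L  W  W  W  W  W  L  L  L  L  W  W  W  W  W  L
Position 27 is L, so the second player wins.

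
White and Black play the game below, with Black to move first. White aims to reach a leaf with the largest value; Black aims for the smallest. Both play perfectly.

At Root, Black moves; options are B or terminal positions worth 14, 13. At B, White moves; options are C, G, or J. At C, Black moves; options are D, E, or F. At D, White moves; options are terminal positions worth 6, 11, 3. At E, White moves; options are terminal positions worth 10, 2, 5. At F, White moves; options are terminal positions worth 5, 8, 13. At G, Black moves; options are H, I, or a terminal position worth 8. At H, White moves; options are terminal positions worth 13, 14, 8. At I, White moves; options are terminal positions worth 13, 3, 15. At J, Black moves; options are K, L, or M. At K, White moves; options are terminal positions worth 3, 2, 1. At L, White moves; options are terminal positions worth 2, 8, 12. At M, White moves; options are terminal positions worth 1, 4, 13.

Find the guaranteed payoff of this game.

D (White): max(6, 11, 3) = 11
E (White): max(10, 2, 5) = 10
F (White): max(5, 8, 13) = 13
C (Black): min(11, 10, 13) = 10
H (White): max(13, 14, 8) = 14
I (White): max(13, 3, 15) = 15
G (Black): min(14, 15, 8) = 8
K (White): max(3, 2, 1) = 3
L (White): max(2, 8, 12) = 12
M (White): max(1, 4, 13) = 13
J (Black): min(3, 12, 13) = 3
B (White): max(10, 8, 3) = 10
Root (Black): min(10, 14, 13) = 10

10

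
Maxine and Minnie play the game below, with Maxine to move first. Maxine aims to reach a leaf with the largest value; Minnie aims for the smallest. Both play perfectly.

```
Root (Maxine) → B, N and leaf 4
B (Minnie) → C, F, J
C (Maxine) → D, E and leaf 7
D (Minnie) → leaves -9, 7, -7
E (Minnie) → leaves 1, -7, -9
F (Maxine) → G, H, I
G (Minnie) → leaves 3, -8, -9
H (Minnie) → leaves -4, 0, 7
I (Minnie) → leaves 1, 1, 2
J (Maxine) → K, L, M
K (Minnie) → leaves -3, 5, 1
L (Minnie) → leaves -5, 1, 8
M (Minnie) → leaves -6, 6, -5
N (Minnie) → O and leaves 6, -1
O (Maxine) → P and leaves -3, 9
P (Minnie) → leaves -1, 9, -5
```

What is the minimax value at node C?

7

D: min(-9, 7, -7) = -9
E: min(1, -7, -9) = -9
C: max(-9, -9, 7) = 7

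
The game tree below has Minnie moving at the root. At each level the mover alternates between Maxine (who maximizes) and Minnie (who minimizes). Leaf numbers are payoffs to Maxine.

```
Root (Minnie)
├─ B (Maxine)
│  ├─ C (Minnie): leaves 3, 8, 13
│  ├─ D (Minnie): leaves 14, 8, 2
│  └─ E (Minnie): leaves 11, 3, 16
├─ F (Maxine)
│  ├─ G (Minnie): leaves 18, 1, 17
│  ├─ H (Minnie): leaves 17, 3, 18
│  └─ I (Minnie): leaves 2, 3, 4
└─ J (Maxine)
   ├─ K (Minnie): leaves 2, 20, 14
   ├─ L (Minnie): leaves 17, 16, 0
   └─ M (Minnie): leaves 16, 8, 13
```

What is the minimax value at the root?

C (Minnie): min(3, 8, 13) = 3
D (Minnie): min(14, 8, 2) = 2
E (Minnie): min(11, 3, 16) = 3
B (Maxine): max(3, 2, 3) = 3
G (Minnie): min(18, 1, 17) = 1
H (Minnie): min(17, 3, 18) = 3
I (Minnie): min(2, 3, 4) = 2
F (Maxine): max(1, 3, 2) = 3
K (Minnie): min(2, 20, 14) = 2
L (Minnie): min(17, 16, 0) = 0
M (Minnie): min(16, 8, 13) = 8
J (Maxine): max(2, 0, 8) = 8
Root (Minnie): min(3, 3, 8) = 3

3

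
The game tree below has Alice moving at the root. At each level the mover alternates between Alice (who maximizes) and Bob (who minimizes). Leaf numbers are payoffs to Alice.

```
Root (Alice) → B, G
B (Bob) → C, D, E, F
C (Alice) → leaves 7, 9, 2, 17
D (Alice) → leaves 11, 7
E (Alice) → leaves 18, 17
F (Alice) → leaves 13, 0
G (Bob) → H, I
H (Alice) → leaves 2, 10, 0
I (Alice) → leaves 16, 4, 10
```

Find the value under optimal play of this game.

11

C (Alice): max(7, 9, 2, 17) = 17
D (Alice): max(11, 7) = 11
E (Alice): max(18, 17) = 18
F (Alice): max(13, 0) = 13
B (Bob): min(17, 11, 18, 13) = 11
H (Alice): max(2, 10, 0) = 10
I (Alice): max(16, 4, 10) = 16
G (Bob): min(10, 16) = 10
Root (Alice): max(11, 10) = 11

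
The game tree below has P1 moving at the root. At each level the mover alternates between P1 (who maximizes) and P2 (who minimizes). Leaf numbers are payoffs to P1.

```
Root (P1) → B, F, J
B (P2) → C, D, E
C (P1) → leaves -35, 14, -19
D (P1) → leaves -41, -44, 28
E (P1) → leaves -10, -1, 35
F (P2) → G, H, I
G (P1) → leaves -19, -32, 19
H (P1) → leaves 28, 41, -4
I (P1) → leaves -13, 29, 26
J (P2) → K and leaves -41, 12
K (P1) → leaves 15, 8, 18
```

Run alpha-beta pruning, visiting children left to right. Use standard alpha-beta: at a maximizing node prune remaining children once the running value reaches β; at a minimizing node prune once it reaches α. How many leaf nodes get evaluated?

C [α=-∞,β=+∞]: v=14
D [α=-∞,β=14]: v=28
E [α=-∞,β=14]: v=35
B [α=-∞,β=+∞]: v=14
G [α=14,β=+∞]: v=19
H [α=14,β=19]: v=28 after child 1 ≥ β → β-cutoff, skip 2
I [α=14,β=19]: v=29 after child 2 ≥ β → β-cutoff, skip 1
F [α=14,β=+∞]: v=19
K [α=19,β=+∞]: v=18
J [α=19,β=+∞]: v=18 after child 1 ≤ α → α-cutoff, skip 2
Root [α=-∞,β=+∞]: v=19
Leaves evaluated: 18 of 23.

18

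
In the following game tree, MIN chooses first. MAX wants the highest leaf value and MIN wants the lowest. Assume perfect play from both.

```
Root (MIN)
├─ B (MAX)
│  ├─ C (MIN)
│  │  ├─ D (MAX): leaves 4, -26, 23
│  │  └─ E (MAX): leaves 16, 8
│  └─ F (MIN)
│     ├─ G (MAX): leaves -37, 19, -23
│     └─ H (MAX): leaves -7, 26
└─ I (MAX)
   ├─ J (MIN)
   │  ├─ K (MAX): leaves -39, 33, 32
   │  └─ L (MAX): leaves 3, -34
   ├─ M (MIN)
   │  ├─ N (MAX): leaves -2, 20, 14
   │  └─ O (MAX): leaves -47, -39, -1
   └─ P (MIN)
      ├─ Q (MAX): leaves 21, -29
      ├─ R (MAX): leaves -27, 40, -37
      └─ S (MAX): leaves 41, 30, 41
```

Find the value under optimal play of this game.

D (MAX): max(4, -26, 23) = 23
E (MAX): max(16, 8) = 16
C (MIN): min(23, 16) = 16
G (MAX): max(-37, 19, -23) = 19
H (MAX): max(-7, 26) = 26
F (MIN): min(19, 26) = 19
B (MAX): max(16, 19) = 19
K (MAX): max(-39, 33, 32) = 33
L (MAX): max(3, -34) = 3
J (MIN): min(33, 3) = 3
N (MAX): max(-2, 20, 14) = 20
O (MAX): max(-47, -39, -1) = -1
M (MIN): min(20, -1) = -1
Q (MAX): max(21, -29) = 21
R (MAX): max(-27, 40, -37) = 40
S (MAX): max(41, 30, 41) = 41
P (MIN): min(21, 40, 41) = 21
I (MAX): max(3, -1, 21) = 21
Root (MIN): min(19, 21) = 19

19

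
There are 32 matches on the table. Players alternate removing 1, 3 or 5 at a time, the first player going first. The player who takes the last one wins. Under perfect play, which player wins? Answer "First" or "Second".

Second

Mark each pile size as W (mover wins) or L (mover loses):
i:   0  1  2  3  4  5  6  7  8  9 10 11 12 13 14 15 16 17 18 19 20 21 22 23 24 25 26 27 28 29 30 31 32
     L  W  L  W  L  W  L  W  L  W  L  W  L  W  L  W  L  W  L  W  L  W  L  W  L  W  L  W  L  W  L  W  L
Position 32 is L, so the second player wins.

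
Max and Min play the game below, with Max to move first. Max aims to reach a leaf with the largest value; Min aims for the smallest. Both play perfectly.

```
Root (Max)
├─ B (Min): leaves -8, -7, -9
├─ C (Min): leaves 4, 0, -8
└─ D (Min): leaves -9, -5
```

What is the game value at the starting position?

B (Min): min(-8, -7, -9) = -9
C (Min): min(4, 0, -8) = -8
D (Min): min(-9, -5) = -9
Root (Max): max(-9, -8, -9) = -8

-8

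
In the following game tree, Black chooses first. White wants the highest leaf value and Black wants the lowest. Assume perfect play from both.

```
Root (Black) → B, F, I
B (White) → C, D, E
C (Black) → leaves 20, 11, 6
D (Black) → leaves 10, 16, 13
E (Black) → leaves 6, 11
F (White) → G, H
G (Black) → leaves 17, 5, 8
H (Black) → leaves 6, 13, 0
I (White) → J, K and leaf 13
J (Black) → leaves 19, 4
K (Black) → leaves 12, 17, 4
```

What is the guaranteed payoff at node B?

C: min(20, 11, 6) = 6
D: min(10, 16, 13) = 10
E: min(6, 11) = 6
B: max(6, 10, 6) = 10

10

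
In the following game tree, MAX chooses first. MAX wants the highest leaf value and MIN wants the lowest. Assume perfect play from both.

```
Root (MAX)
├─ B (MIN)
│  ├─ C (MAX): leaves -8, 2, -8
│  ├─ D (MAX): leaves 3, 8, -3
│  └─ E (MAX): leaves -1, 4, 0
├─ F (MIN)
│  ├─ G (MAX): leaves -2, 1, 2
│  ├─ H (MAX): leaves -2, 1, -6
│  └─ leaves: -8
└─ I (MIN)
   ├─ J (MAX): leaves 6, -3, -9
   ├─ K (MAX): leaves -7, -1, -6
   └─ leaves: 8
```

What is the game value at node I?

-1

J: max(6, -3, -9) = 6
K: max(-7, -1, -6) = -1
I: min(6, -1, 8) = -1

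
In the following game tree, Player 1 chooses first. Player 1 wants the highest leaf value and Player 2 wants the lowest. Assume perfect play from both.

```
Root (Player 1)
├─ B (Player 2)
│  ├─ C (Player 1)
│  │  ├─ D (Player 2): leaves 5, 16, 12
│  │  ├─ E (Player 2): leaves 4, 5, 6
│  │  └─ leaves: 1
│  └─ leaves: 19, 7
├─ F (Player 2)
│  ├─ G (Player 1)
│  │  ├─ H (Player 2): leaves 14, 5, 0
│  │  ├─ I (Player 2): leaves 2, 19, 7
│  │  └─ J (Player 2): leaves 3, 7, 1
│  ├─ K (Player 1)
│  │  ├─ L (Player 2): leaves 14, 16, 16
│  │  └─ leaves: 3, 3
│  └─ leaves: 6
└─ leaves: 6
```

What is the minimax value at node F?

H: min(14, 5, 0) = 0
I: min(2, 19, 7) = 2
J: min(3, 7, 1) = 1
G: max(0, 2, 1) = 2
L: min(14, 16, 16) = 14
K: max(14, 3, 3) = 14
F: min(2, 14, 6) = 2

2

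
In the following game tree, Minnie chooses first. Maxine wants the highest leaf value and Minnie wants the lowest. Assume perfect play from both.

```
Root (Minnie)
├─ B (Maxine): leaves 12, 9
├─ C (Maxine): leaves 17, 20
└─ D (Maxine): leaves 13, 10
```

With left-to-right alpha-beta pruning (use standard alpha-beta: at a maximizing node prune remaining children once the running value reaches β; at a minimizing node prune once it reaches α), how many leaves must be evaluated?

4

B [α=-∞,β=+∞]: v=12
C [α=-∞,β=12]: v=17 after child 1 ≥ β → β-cutoff, skip 1
D [α=-∞,β=12]: v=13 after child 1 ≥ β → β-cutoff, skip 1
Root [α=-∞,β=+∞]: v=12
Leaves evaluated: 4 of 6.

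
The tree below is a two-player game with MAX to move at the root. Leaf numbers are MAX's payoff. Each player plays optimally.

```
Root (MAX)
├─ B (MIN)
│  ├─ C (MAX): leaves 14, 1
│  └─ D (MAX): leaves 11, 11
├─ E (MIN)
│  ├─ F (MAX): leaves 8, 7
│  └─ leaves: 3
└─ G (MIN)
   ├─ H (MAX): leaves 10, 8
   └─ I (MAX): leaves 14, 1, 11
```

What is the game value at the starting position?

11

C (MAX): max(14, 1) = 14
D (MAX): max(11, 11) = 11
B (MIN): min(14, 11) = 11
F (MAX): max(8, 7) = 8
E (MIN): min(8, 3) = 3
H (MAX): max(10, 8) = 10
I (MAX): max(14, 1, 11) = 14
G (MIN): min(10, 14) = 10
Root (MAX): max(11, 3, 10) = 11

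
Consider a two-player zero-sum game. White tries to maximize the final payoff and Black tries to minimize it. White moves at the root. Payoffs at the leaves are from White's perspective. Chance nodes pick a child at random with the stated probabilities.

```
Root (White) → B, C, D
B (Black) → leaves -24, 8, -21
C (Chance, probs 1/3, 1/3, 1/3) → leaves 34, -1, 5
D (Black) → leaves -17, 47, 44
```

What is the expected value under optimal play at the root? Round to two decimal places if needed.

12.67

B (Black): min(-24, 8, -21) = -24
C (Chance): 1/3·34 + 1/3·-1 + 1/3·5 = 12.67
D (Black): min(-17, 47, 44) = -17
Root (White): max(-24, 12.67, -17) = 12.67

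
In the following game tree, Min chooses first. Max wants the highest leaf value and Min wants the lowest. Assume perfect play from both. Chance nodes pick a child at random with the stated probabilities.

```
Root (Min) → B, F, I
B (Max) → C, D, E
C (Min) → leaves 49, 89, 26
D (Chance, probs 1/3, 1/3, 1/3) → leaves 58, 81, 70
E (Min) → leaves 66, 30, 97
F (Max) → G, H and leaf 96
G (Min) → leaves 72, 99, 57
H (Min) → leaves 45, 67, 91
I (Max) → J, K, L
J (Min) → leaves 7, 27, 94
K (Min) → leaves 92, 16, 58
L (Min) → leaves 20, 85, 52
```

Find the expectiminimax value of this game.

C (Min): min(49, 89, 26) = 26
D (Chance): 1/3·58 + 1/3·81 + 1/3·70 = 69.67
E (Min): min(66, 30, 97) = 30
B (Max): max(26, 69.67, 30) = 69.67
G (Min): min(72, 99, 57) = 57
H (Min): min(45, 67, 91) = 45
F (Max): max(57, 45, 96) = 96
J (Min): min(7, 27, 94) = 7
K (Min): min(92, 16, 58) = 16
L (Min): min(20, 85, 52) = 20
I (Max): max(7, 16, 20) = 20
Root (Min): min(69.67, 96, 20) = 20

20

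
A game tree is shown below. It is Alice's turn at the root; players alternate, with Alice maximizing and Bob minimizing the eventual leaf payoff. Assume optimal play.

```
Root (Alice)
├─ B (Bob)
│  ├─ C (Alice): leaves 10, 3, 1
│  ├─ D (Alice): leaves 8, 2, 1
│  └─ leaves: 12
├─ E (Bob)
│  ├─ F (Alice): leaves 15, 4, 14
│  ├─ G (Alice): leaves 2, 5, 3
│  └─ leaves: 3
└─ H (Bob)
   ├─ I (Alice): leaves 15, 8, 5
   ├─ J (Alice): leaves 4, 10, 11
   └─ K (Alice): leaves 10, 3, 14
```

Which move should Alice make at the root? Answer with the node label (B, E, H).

C (Alice): max(10, 3, 1) = 10
D (Alice): max(8, 2, 1) = 8
B (Bob): min(10, 8, 12) = 8
F (Alice): max(15, 4, 14) = 15
G (Alice): max(2, 5, 3) = 5
E (Bob): min(15, 5, 3) = 3
I (Alice): max(15, 8, 5) = 15
J (Alice): max(4, 10, 11) = 11
K (Alice): max(10, 3, 14) = 14
H (Bob): min(15, 11, 14) = 11
Root (Alice): max(8, 3, 11) = 11
Alice picks the child with the highest value: H (value 11).

H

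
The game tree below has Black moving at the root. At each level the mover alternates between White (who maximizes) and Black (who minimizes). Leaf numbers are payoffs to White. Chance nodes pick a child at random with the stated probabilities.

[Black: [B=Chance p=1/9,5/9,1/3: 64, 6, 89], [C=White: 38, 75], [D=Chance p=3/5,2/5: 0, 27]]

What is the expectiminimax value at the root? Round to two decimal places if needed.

B (Chance): 1/9·64 + 5/9·6 + 1/3·89 = 40.11
C (White): max(38, 75) = 75
D (Chance): 3/5·0 + 2/5·27 = 10.8
Root (Black): min(40.11, 75, 10.8) = 10.8

10.8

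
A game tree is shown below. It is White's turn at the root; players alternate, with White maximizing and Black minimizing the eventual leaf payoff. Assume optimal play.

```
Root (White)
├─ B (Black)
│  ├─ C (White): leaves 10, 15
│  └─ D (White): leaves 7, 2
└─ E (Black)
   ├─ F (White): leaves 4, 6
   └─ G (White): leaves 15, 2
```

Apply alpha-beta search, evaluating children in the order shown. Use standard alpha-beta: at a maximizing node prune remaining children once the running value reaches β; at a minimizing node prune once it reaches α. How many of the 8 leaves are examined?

6

C [α=-∞,β=+∞]: v=15
D [α=-∞,β=15]: v=7
B [α=-∞,β=+∞]: v=7
F [α=7,β=+∞]: v=6
E [α=7,β=+∞]: v=6 after child 1 ≤ α → α-cutoff, skip 1
Root [α=-∞,β=+∞]: v=7
Leaves evaluated: 6 of 8.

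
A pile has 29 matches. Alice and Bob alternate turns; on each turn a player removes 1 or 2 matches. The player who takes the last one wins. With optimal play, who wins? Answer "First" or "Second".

Positions where the player to move wins (W) vs loses (L):
i:   0  1  2  3  4  5  6  7  8  9 10 11 12 13 14 15 16 17 18 19 20 21 22 23 24 25 26 27 28 29
     L  W  W  L  W  W  L  W  W  L  W  W  L  W  W  L  W  W  L  W  W  L  W  W  L  W  W  L  W  W
Position 29 is W, so the first player wins.

First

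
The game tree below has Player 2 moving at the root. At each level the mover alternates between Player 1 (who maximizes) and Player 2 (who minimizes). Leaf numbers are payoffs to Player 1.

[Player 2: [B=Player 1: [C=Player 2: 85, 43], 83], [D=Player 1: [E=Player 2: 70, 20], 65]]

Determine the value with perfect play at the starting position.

65

C (Player 2): min(85, 43) = 43
B (Player 1): max(43, 83) = 83
E (Player 2): min(70, 20) = 20
D (Player 1): max(20, 65) = 65
Root (Player 2): min(83, 65) = 65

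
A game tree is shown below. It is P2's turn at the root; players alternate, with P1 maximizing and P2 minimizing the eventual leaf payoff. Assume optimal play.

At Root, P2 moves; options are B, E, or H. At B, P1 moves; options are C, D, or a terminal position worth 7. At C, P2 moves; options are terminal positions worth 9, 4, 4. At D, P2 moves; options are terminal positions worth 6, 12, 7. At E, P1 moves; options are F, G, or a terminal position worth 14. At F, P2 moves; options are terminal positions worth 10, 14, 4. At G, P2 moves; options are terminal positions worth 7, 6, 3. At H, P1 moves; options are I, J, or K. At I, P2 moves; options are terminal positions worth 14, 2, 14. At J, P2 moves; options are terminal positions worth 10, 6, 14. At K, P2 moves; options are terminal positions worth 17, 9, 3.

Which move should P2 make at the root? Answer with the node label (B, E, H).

C (P2): min(9, 4, 4) = 4
D (P2): min(6, 12, 7) = 6
B (P1): max(4, 6, 7) = 7
F (P2): min(10, 14, 4) = 4
G (P2): min(7, 6, 3) = 3
E (P1): max(4, 3, 14) = 14
I (P2): min(14, 2, 14) = 2
J (P2): min(10, 6, 14) = 6
K (P2): min(17, 9, 3) = 3
H (P1): max(2, 6, 3) = 6
Root (P2): min(7, 14, 6) = 6
P2 picks the child with the lowest value: H (value 6).

H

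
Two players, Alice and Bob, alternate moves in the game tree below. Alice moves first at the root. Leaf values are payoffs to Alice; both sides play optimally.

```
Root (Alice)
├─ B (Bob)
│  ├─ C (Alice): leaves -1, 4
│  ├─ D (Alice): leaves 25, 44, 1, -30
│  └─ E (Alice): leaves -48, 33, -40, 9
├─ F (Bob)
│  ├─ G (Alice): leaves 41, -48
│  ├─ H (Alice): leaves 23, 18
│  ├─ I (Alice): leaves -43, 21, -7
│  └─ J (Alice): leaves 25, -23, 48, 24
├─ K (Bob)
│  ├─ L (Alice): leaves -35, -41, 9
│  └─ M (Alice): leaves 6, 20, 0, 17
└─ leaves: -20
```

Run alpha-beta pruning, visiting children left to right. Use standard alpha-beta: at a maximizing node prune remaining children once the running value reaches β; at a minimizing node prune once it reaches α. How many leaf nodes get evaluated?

17

C [α=-∞,β=+∞]: v=4
D [α=-∞,β=4]: v=25 after child 1 ≥ β → β-cutoff, skip 3
E [α=-∞,β=4]: v=33 after child 2 ≥ β → β-cutoff, skip 2
B [α=-∞,β=+∞]: v=4
G [α=4,β=+∞]: v=41
H [α=4,β=41]: v=23
I [α=4,β=23]: v=21
J [α=4,β=21]: v=25 after child 1 ≥ β → β-cutoff, skip 3
F [α=4,β=+∞]: v=21
L [α=21,β=+∞]: v=9
K [α=21,β=+∞]: v=9 after child 1 ≤ α → α-cutoff, skip 1
Root [α=-∞,β=+∞]: v=21
Leaves evaluated: 17 of 29.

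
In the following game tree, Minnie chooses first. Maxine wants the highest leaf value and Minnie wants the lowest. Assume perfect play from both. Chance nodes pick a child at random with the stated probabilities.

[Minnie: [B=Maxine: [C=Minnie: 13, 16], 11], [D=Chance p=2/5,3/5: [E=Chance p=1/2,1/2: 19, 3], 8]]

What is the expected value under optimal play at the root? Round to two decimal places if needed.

9.2

C (Minnie): min(13, 16) = 13
B (Maxine): max(13, 11) = 13
E (Chance): 1/2·19 + 1/2·3 = 11
D (Chance): 2/5·11 + 3/5·8 = 9.2
Root (Minnie): min(13, 9.2) = 9.2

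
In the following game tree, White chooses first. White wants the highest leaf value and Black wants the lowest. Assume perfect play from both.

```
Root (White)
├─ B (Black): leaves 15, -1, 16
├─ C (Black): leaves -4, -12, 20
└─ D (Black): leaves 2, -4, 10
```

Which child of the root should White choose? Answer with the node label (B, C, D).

B

B (Black): min(15, -1, 16) = -1
C (Black): min(-4, -12, 20) = -12
D (Black): min(2, -4, 10) = -4
Root (White): max(-1, -12, -4) = -1
White picks the child with the highest value: B (value -1).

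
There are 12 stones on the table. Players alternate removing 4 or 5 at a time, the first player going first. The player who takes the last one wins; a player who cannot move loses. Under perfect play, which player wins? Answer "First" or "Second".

Second

Compute winning (W) and losing (L) positions by backward induction:
i:   0  1  2  3  4  5  6  7  8  9 10 11 12
     L  L  L  L  W  W  W  W  W  L  L  L  L
Position 12 is L, so the second player wins.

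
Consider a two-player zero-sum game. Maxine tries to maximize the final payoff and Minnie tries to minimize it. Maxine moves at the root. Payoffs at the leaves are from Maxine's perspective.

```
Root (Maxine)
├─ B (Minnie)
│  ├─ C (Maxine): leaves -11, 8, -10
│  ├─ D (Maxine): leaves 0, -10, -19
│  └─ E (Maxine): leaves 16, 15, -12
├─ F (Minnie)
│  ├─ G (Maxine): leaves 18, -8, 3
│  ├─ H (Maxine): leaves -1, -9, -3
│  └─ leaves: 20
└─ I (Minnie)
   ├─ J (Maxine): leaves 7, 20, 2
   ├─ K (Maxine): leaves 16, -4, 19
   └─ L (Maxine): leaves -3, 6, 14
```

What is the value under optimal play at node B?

C: max(-11, 8, -10) = 8
D: max(0, -10, -19) = 0
E: max(16, 15, -12) = 16
B: min(8, 0, 16) = 0

0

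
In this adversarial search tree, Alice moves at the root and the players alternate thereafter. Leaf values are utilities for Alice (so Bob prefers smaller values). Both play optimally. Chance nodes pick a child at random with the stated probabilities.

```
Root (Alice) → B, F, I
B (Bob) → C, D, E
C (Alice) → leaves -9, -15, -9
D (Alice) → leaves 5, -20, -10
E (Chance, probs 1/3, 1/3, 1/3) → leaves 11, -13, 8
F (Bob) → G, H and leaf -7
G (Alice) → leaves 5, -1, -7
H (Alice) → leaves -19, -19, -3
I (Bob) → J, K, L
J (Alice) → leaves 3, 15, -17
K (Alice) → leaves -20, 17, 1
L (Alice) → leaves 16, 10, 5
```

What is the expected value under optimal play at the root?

15

C (Alice): max(-9, -15, -9) = -9
D (Alice): max(5, -20, -10) = 5
E (Chance): 1/3·11 + 1/3·-13 + 1/3·8 = 2
B (Bob): min(-9, 5, 2) = -9
G (Alice): max(5, -1, -7) = 5
H (Alice): max(-19, -19, -3) = -3
F (Bob): min(5, -3, -7) = -7
J (Alice): max(3, 15, -17) = 15
K (Alice): max(-20, 17, 1) = 17
L (Alice): max(16, 10, 5) = 16
I (Bob): min(15, 17, 16) = 15
Root (Alice): max(-9, -7, 15) = 15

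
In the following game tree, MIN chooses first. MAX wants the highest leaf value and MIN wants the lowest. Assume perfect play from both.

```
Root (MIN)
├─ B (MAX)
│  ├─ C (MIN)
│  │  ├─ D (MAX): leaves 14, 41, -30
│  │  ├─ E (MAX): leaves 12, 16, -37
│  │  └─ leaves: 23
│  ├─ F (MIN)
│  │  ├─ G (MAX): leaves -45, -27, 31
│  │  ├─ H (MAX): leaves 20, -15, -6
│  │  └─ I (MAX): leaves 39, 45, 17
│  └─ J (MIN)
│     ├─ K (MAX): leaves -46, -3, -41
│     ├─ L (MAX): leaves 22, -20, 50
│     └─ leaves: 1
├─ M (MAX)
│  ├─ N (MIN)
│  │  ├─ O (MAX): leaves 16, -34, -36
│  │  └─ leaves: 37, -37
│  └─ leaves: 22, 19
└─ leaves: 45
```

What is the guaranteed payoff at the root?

20

D (MAX): max(14, 41, -30) = 41
E (MAX): max(12, 16, -37) = 16
C (MIN): min(41, 16, 23) = 16
G (MAX): max(-45, -27, 31) = 31
H (MAX): max(20, -15, -6) = 20
I (MAX): max(39, 45, 17) = 45
F (MIN): min(31, 20, 45) = 20
K (MAX): max(-46, -3, -41) = -3
L (MAX): max(22, -20, 50) = 50
J (MIN): min(-3, 50, 1) = -3
B (MAX): max(16, 20, -3) = 20
O (MAX): max(16, -34, -36) = 16
N (MIN): min(16, 37, -37) = -37
M (MAX): max(-37, 22, 19) = 22
Root (MIN): min(20, 22, 45) = 20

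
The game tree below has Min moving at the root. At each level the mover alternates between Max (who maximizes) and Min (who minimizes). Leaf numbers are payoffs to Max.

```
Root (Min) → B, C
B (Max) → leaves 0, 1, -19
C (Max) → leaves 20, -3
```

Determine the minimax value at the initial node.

1

B (Max): max(0, 1, -19) = 1
C (Max): max(20, -3) = 20
Root (Min): min(1, 20) = 1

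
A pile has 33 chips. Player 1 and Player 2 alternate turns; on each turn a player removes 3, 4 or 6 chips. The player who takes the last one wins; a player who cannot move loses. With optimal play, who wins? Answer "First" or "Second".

First

i:   0  1  2  3  4  5  6  7  8  9 10 11 12 13 14 15 16 17 18 19 20 21 22 23 24 25 26 27 28 29 30 31 32 33
     L  L  L  W  W  W  W  W  W  L  L  L  W  W  W  W  W  W  L  L  L  W  W  W  W  W  W  L  L  L  W  W  W  W
Position 33 is W, so the first player wins.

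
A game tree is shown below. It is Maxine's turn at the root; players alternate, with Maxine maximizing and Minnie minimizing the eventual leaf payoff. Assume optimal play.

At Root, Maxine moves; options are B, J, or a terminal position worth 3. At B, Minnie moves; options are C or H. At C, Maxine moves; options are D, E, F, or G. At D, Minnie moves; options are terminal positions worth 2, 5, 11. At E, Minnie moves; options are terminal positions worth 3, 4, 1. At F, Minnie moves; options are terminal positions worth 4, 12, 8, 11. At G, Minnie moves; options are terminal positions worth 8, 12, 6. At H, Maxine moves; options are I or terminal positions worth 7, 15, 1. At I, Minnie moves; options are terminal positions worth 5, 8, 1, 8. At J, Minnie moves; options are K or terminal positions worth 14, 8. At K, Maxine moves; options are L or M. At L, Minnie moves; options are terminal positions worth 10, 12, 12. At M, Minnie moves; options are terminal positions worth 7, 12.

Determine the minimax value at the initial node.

8

D (Minnie): min(2, 5, 11) = 2
E (Minnie): min(3, 4, 1) = 1
F (Minnie): min(4, 12, 8, 11) = 4
G (Minnie): min(8, 12, 6) = 6
C (Maxine): max(2, 1, 4, 6) = 6
I (Minnie): min(5, 8, 1, 8) = 1
H (Maxine): max(1, 7, 15, 1) = 15
B (Minnie): min(6, 15) = 6
L (Minnie): min(10, 12, 12) = 10
M (Minnie): min(7, 12) = 7
K (Maxine): max(10, 7) = 10
J (Minnie): min(10, 14, 8) = 8
Root (Maxine): max(6, 8, 3) = 8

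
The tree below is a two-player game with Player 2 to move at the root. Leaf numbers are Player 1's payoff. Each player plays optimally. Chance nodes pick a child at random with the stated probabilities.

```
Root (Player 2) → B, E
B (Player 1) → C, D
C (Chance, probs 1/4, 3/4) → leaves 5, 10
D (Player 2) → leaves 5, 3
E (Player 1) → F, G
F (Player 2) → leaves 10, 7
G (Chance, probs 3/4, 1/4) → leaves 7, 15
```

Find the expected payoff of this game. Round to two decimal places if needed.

C (Chance): 1/4·5 + 3/4·10 = 8.75
D (Player 2): min(5, 3) = 3
B (Player 1): max(8.75, 3) = 8.75
F (Player 2): min(10, 7) = 7
G (Chance): 3/4·7 + 1/4·15 = 9
E (Player 1): max(7, 9) = 9
Root (Player 2): min(8.75, 9) = 8.75

8.75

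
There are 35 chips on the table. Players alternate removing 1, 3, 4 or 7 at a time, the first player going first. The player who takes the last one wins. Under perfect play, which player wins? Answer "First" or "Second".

Compute winning (W) and losing (L) positions by backward induction:
i:   0  1  2  3  4  5  6  7  8  9 10 11 12 13 14 15 16 17 18 19 20 21 22 23 24 25 26 27 28 29 30 31 32 33 34 35
     L  W  L  W  W  W  W  W  L  W  L  W  W  W  W  W  L  W  L  W  W  W  W  W  L  W  L  W  W  W  W  W  L  W  L  W
Position 35 is W, so the first player wins.

First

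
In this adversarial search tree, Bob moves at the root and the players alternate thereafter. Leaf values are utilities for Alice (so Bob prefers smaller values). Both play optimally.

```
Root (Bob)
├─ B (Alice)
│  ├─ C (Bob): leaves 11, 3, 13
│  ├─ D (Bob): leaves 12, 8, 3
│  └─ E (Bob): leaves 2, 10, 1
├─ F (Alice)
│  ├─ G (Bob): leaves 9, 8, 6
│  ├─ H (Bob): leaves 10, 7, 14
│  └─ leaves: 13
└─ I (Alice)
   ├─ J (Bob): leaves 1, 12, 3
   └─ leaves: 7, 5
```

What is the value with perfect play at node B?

3

C: min(11, 3, 13) = 3
D: min(12, 8, 3) = 3
E: min(2, 10, 1) = 1
B: max(3, 3, 1) = 3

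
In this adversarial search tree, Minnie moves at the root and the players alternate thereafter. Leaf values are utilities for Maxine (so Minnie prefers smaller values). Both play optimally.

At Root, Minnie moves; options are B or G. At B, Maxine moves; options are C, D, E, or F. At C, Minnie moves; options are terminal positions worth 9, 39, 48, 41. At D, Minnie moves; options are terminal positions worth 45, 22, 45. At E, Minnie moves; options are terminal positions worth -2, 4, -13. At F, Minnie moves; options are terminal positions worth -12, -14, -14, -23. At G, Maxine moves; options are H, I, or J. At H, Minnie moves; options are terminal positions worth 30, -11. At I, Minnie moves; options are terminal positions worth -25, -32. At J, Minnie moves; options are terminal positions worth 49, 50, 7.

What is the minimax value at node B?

C: min(9, 39, 48, 41) = 9
D: min(45, 22, 45) = 22
E: min(-2, 4, -13) = -13
F: min(-12, -14, -14, -23) = -23
B: max(9, 22, -13, -23) = 22

22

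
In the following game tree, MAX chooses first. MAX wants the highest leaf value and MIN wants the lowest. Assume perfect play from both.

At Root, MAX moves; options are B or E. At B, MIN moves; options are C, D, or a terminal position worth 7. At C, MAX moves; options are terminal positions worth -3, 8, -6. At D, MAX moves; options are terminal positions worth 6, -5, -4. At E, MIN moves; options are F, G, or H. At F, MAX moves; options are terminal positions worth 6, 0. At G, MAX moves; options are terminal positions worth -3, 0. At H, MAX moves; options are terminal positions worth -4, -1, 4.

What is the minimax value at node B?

C: max(-3, 8, -6) = 8
D: max(6, -5, -4) = 6
B: min(8, 6, 7) = 6

6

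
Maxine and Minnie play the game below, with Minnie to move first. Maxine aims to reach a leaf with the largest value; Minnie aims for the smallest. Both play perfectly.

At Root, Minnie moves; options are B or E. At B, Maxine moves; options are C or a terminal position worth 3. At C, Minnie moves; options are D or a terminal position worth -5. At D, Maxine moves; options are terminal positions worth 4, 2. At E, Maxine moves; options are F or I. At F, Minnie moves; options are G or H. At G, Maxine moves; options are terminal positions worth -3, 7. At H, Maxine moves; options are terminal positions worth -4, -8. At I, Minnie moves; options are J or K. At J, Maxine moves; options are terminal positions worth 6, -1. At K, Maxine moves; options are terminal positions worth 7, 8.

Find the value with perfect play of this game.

D (Maxine): max(4, 2) = 4
C (Minnie): min(4, -5) = -5
B (Maxine): max(-5, 3) = 3
G (Maxine): max(-3, 7) = 7
H (Maxine): max(-4, -8) = -4
F (Minnie): min(7, -4) = -4
J (Maxine): max(6, -1) = 6
K (Maxine): max(7, 8) = 8
I (Minnie): min(6, 8) = 6
E (Maxine): max(-4, 6) = 6
Root (Minnie): min(3, 6) = 3

3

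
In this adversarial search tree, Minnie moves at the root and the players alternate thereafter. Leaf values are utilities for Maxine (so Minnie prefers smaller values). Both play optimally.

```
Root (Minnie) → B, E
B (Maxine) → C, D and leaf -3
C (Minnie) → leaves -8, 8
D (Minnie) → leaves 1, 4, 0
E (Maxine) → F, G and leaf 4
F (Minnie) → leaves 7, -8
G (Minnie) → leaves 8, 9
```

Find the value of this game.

0

C (Minnie): min(-8, 8) = -8
D (Minnie): min(1, 4, 0) = 0
B (Maxine): max(-8, 0, -3) = 0
F (Minnie): min(7, -8) = -8
G (Minnie): min(8, 9) = 8
E (Maxine): max(-8, 8, 4) = 8
Root (Minnie): min(0, 8) = 0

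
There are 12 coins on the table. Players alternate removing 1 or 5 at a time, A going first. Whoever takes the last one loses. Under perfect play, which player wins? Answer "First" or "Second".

First

W/L table (W = player to move can force a win):
i:   0  1  2  3  4  5  6  7  8  9 10 11 12
     W  L  W  L  W  L  W  L  W  L  W  L  W
Position 12 is W, so the first player wins.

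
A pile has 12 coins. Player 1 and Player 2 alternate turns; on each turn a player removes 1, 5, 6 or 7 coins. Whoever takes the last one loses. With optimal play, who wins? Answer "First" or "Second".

First

Mark each pile size as W (mover wins) or L (mover loses):
i:   0  1  2  3  4  5  6  7  8  9 10 11 12
     W  L  W  L  W  L  W  W  W  W  W  W  W
Position 12 is W, so the first player wins.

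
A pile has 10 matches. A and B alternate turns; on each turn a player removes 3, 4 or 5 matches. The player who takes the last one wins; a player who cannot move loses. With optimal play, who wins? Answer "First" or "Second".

Mark each pile size as W (mover wins) or L (mover loses):
i:   0  1  2  3  4  5  6  7  8  9 10
     L  L  L  W  W  W  W  W  L  L  L
Position 10 is L, so the second player wins.

Second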